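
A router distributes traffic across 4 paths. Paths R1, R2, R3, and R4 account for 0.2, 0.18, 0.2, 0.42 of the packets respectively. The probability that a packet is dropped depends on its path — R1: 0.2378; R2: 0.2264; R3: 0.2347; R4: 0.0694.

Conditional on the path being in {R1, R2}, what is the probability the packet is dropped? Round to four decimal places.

Let S = {R1, R2}.
P(S) = 0.2 + 0.18 = 0.38.
P(L ∩ S) = 0.2378·0.2 + 0.2264·0.18 = 0.04756 + 0.040752 = 0.088312.
P(L | S) = 0.088312 / 0.38 = 0.232400…

P(L|S) ≈ 0.2324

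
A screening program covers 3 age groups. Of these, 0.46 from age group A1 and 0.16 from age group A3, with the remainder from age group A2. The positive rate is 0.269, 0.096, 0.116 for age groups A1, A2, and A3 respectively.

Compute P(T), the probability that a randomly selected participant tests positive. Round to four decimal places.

P(A2) = 1 − (0.46 + 0.16) = 0.38.
Using total probability over the partition,
P(T) = P(T|A1)·P(A1) + P(T|A2)·P(A2) + P(T|A3)·P(A3)
      = 0.269·0.46 + 0.096·0.38 + 0.116·0.16
      = 0.12374 + 0.03648 + 0.01856 = 0.17878

P(T) ≈ 0.1788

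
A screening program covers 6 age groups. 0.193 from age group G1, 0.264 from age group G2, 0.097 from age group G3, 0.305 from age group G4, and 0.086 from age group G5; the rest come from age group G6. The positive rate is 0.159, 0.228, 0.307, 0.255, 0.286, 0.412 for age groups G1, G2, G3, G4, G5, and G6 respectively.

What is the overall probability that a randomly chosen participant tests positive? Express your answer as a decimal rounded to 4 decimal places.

P(G6) = 1 − (0.193 + 0.264 + 0.097 + 0.305 + 0.086) = 0.055.
Summing over the partition,
P(T) = P(T|G1)·P(G1) + P(T|G2)·P(G2) + P(T|G3)·P(G3) + P(T|G4)·P(G4) + P(T|G5)·P(G5) + P(T|G6)·P(G6)
      = 0.159·0.193 + 0.228·0.264 + 0.307·0.097 + 0.255·0.305 + 0.286·0.086 + 0.412·0.055
      = 0.030687 + 0.060192 + 0.029779 + 0.077775 + 0.024596 + 0.02266 = 0.245689

0.2457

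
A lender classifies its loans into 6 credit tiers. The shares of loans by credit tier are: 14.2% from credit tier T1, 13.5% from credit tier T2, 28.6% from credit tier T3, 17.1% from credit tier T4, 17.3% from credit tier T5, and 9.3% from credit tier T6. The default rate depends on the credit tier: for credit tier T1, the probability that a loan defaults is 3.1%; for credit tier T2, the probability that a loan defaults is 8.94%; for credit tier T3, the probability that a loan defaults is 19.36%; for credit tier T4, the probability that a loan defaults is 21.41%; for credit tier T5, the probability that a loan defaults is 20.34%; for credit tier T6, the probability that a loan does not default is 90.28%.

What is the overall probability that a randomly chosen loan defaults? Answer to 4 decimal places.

P(D|T6) = 1 − 0.9028 = 0.0972.
P(D) = P(D|T1)·P(T1) + P(D|T2)·P(T2) + P(D|T3)·P(T3) + P(D|T4)·P(T4) + P(D|T5)·P(T5) + P(D|T6)·P(T6)
      = 0.031·0.142 + 0.0894·0.135 + 0.1936·0.286 + 0.2141·0.171 + 0.2034·0.173 + 0.0972·0.093
      = 0.004402 + 0.012069 + 0.0553696 + 0.0366111 + 0.0351882 + 0.0090396 = 0.1526795

P(D) ≈ 0.1527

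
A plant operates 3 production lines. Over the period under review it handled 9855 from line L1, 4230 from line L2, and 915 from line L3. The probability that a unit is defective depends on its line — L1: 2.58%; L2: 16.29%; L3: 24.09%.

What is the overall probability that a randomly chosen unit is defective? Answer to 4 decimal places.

Total: 9855 + 4230 + 915 = 15000.
P(L1) = 9855/15000 = 0.657. P(L2) = 4230/15000 = 0.282. P(L3) = 915/15000 = 0.061.
By the law of total probability,
P(D) = P(D|L1)·P(L1) + P(D|L2)·P(L2) + P(D|L3)·P(L3)
      = 0.0258·0.657 + 0.1629·0.282 + 0.2409·0.061
      = 0.0169506 + 0.0459378 + 0.0146949 = 0.0775833

P(D) ≈ 0.0776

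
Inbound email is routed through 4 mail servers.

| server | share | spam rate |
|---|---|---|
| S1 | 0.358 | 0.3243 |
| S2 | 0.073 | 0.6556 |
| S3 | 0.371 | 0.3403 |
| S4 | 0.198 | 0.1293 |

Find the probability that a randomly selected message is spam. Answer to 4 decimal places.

Summing over the partition,
P(S) = P(S|S1)·P(S1) + P(S|S2)·P(S2) + P(S|S3)·P(S3) + P(S|S4)·P(S4)
      = 0.3243·0.358 + 0.6556·0.073 + 0.3403·0.371 + 0.1293·0.198
      = 0.1160994 + 0.0478588 + 0.1262513 + 0.0256014 = 0.3158109

0.3158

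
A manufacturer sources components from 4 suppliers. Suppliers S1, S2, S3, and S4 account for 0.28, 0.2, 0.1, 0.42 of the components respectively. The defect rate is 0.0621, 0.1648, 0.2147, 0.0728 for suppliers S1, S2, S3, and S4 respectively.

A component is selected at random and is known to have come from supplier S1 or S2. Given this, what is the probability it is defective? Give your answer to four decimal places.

P(D|S) ≈ 0.1049

Let S = {S1, S2}.
P(S) = 0.28 + 0.2 = 0.48.
P(D ∩ S) = 0.0621·0.28 + 0.1648·0.2 = 0.017388 + 0.03296 = 0.050348.
P(D | S) = 0.050348 / 0.48 = 0.104892…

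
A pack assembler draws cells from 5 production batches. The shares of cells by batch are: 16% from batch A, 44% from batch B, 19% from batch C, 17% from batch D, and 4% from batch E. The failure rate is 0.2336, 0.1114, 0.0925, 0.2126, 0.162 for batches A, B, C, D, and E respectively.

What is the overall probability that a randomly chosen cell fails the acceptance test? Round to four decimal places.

0.1466

P(F) = P(F|A)·P(A) + P(F|B)·P(B) + P(F|C)·P(C) + P(F|D)·P(D) + P(F|E)·P(E)
      = 0.2336·0.16 + 0.1114·0.44 + 0.0925·0.19 + 0.2126·0.17 + 0.162·0.04
      = 0.037376 + 0.049016 + 0.017575 + 0.036142 + 0.00648 = 0.146589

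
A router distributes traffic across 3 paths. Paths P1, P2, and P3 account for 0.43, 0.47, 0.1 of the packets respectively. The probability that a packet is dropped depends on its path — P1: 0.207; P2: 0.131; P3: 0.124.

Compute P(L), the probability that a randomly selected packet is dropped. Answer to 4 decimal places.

P(L) = P(L|P1)·P(P1) + P(L|P2)·P(P2) + P(L|P3)·P(P3)
      = 0.207·0.43 + 0.131·0.47 + 0.124·0.1
      = 0.08901 + 0.06157 + 0.0124 = 0.16298

0.1630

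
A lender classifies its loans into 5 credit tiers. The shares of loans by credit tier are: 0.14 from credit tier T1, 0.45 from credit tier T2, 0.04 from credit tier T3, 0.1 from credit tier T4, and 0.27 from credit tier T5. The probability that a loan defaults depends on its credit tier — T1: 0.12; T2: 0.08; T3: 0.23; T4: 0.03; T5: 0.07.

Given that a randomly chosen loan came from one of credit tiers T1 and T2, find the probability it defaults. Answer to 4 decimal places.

Let S = {T1, T2}.
P(S) = 0.14 + 0.45 = 0.59.
P(D ∩ S) = 0.12·0.14 + 0.08·0.45 = 0.0168 + 0.036 = 0.0528.
P(D | S) = 0.0528 / 0.59 = 0.089492…

P(D|S) ≈ 0.0895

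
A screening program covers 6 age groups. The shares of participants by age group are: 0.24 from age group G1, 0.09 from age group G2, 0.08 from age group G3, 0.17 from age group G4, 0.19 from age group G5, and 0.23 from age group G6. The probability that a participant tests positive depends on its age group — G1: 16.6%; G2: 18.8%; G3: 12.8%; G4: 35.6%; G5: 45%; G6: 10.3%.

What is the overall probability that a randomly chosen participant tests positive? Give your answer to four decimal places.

P(T) = P(T|G1)·P(G1) + P(T|G2)·P(G2) + P(T|G3)·P(G3) + P(T|G4)·P(G4) + P(T|G5)·P(G5) + P(T|G6)·P(G6)
      = 0.166·0.24 + 0.188·0.09 + 0.128·0.08 + 0.356·0.17 + 0.45·0.19 + 0.103·0.23
      = 0.03984 + 0.01692 + 0.01024 + 0.06052 + 0.0855 + 0.02369 = 0.23671

0.2367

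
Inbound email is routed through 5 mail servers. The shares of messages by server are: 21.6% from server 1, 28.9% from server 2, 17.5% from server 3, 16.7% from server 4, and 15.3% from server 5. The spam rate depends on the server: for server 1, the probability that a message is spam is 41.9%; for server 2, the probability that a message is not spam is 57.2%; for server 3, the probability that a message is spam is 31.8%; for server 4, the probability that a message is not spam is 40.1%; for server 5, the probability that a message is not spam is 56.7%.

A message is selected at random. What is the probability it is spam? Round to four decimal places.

P(S|2) = 1 − 0.572 = 0.428.
P(S|4) = 1 − 0.401 = 0.599.
P(S|5) = 1 − 0.567 = 0.433.
P(S) = P(S|1)·P(1) + P(S|2)·P(2) + P(S|3)·P(3) + P(S|4)·P(4) + P(S|5)·P(5)
      = 0.419·0.216 + 0.428·0.289 + 0.318·0.175 + 0.599·0.167 + 0.433·0.153
      = 0.090504 + 0.123692 + 0.05565 + 0.100033 + 0.066249 = 0.436128

0.4361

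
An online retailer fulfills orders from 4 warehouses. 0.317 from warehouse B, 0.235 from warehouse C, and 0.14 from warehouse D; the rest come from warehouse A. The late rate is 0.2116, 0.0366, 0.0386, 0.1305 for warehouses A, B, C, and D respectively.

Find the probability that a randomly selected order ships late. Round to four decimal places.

P(A) = 1 − (0.317 + 0.235 + 0.14) = 0.308.
P(L) = P(L|A)·P(A) + P(L|B)·P(B) + P(L|C)·P(C) + P(L|D)·P(D)
      = 0.2116·0.308 + 0.0366·0.317 + 0.0386·0.235 + 0.1305·0.14
      = 0.0651728 + 0.0116022 + 0.009071 + 0.01827 = 0.104116

P(L) ≈ 0.1041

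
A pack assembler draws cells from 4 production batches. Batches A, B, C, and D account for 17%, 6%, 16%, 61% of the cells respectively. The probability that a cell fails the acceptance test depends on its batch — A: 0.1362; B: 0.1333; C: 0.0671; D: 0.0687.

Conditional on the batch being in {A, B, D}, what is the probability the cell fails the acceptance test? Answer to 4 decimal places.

0.0870

Let S = {A, B, D}.
P(S) = 0.17 + 0.06 + 0.61 = 0.84.
P(F ∩ S) = 0.1362·0.17 + 0.1333·0.06 + 0.0687·0.61 = 0.023154 + 0.007998 + 0.041907 = 0.073059.
P(F | S) = 0.073059 / 0.84 = 0.086975…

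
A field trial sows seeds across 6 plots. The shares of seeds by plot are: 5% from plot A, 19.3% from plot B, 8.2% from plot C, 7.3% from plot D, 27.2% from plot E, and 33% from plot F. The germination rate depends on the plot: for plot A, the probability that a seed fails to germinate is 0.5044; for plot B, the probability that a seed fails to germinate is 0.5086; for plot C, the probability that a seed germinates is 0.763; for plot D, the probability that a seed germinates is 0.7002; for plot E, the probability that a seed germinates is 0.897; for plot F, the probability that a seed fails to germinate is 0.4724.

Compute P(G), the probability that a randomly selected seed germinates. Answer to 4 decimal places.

P(G) ≈ 0.6514

P(G|A) = 1 − 0.5044 = 0.4956.
P(G|B) = 1 − 0.5086 = 0.4914.
P(G|F) = 1 − 0.4724 = 0.5276.
P(G) = P(G|A)·P(A) + P(G|B)·P(B) + P(G|C)·P(C) + P(G|D)·P(D) + P(G|E)·P(E) + P(G|F)·P(F)
      = 0.4956·0.05 + 0.4914·0.193 + 0.763·0.082 + 0.7002·0.073 + 0.897·0.272 + 0.5276·0.33
      = 0.02478 + 0.0948402 + 0.062566 + 0.0511146 + 0.243984 + 0.174108 = 0.6513928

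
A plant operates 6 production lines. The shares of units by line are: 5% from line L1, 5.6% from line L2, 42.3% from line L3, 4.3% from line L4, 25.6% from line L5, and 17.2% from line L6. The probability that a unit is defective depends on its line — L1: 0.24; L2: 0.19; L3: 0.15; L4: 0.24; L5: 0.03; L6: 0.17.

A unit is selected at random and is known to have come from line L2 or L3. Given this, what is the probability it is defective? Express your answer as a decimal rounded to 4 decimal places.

Let S = {L2, L3}.
P(S) = 0.056 + 0.423 = 0.479.
P(D ∩ S) = 0.19·0.056 + 0.15·0.423 = 0.01064 + 0.06345 = 0.07409.
P(D | S) = 0.07409 / 0.479 = 0.154676…

P(D|S) ≈ 0.1547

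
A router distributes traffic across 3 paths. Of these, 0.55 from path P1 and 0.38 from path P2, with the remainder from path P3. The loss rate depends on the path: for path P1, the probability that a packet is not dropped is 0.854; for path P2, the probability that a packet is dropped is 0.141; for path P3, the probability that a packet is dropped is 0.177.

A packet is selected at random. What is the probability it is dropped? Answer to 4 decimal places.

0.1463

P(P3) = 1 − (0.55 + 0.38) = 0.07.
P(L|P1) = 1 − 0.854 = 0.146.
By the law of total probability,
P(L) = P(L|P1)·P(P1) + P(L|P2)·P(P2) + P(L|P3)·P(P3)
      = 0.146·0.55 + 0.141·0.38 + 0.177·0.07
      = 0.0803 + 0.05358 + 0.01239 = 0.14627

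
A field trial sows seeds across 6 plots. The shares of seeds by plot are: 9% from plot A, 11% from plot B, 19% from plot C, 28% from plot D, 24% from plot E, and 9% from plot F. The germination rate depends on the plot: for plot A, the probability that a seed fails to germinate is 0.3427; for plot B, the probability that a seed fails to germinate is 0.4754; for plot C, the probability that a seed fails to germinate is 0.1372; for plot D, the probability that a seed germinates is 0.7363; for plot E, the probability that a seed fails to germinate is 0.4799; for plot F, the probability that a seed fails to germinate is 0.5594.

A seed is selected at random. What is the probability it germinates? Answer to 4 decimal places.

P(G|A) = 1 − 0.3427 = 0.6573.
P(G|B) = 1 − 0.4754 = 0.5246.
P(G|C) = 1 − 0.1372 = 0.8628.
P(G|E) = 1 − 0.4799 = 0.5201.
P(G|F) = 1 − 0.5594 = 0.4406.
P(G) = P(G|A)·P(A) + P(G|B)·P(B) + P(G|C)·P(C) + P(G|D)·P(D) + P(G|E)·P(E) + P(G|F)·P(F)
      = 0.6573·0.09 + 0.5246·0.11 + 0.8628·0.19 + 0.7363·0.28 + 0.5201·0.24 + 0.4406·0.09
      = 0.059157 + 0.057706 + 0.163932 + 0.206164 + 0.124824 + 0.039654 = 0.651437

0.6514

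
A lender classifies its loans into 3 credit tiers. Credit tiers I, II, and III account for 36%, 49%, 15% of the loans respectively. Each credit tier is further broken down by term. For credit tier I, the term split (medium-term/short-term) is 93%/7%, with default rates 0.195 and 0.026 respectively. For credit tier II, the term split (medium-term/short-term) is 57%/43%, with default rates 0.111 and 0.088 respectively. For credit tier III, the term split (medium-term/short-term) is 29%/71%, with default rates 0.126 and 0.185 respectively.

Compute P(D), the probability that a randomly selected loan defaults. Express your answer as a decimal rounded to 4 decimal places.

P(D|I) = 0.93·0.195 + 0.07·0.026 = 0.18135 + 0.00182 = 0.18317
P(D|II) = 0.57·0.111 + 0.43·0.088 = 0.06327 + 0.03784 = 0.10111
P(D|III) = 0.29·0.126 + 0.71·0.185 = 0.03654 + 0.13135 = 0.16789
By total probability over the outer partition,
P(D) = 0.36·0.18317 + 0.49·0.10111 + 0.15·0.16789
      = 0.0659412 + 0.0495439 + 0.0251835 = 0.1406686

P(D) ≈ 0.1407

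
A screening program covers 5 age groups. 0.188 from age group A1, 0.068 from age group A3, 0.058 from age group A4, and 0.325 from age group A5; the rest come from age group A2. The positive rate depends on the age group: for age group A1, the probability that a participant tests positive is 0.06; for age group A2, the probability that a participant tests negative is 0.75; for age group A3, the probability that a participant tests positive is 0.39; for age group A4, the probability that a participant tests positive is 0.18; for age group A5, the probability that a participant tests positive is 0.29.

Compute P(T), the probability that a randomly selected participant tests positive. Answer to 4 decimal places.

P(A2) = 1 − (0.188 + 0.068 + 0.058 + 0.325) = 0.361.
P(T|A2) = 1 − 0.75 = 0.25.
P(T) = P(T|A1)·P(A1) + P(T|A2)·P(A2) + P(T|A3)·P(A3) + P(T|A4)·P(A4) + P(T|A5)·P(A5)
      = 0.06·0.188 + 0.25·0.361 + 0.39·0.068 + 0.18·0.058 + 0.29·0.325
      = 0.01128 + 0.09025 + 0.02652 + 0.01044 + 0.09425 = 0.23274

P(T) ≈ 0.2327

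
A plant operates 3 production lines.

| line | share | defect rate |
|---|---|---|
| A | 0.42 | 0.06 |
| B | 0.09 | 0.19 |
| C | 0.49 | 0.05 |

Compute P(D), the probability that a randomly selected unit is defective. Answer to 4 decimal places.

P(D) ≈ 0.0668

Summing over the partition,
P(D) = P(D|A)·P(A) + P(D|B)·P(B) + P(D|C)·P(C)
      = 0.06·0.42 + 0.19·0.09 + 0.05·0.49
      = 0.0252 + 0.0171 + 0.0245 = 0.0668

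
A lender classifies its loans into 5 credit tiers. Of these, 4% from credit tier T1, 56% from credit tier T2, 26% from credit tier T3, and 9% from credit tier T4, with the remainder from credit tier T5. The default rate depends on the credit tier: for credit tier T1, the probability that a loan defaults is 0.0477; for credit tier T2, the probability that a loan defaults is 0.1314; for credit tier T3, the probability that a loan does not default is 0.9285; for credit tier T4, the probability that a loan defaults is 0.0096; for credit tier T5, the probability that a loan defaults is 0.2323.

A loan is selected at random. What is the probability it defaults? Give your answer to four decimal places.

P(T5) = 1 − (0.04 + 0.56 + 0.26 + 0.09) = 0.05.
P(D|T3) = 1 − 0.9285 = 0.0715.
P(D) = P(D|T1)·P(T1) + P(D|T2)·P(T2) + P(D|T3)·P(T3) + P(D|T4)·P(T4) + P(D|T5)·P(T5)
      = 0.0477·0.04 + 0.1314·0.56 + 0.0715·0.26 + 0.0096·0.09 + 0.2323·0.05
      = 0.001908 + 0.073584 + 0.01859 + 0.000864 + 0.011615 = 0.106561

0.1066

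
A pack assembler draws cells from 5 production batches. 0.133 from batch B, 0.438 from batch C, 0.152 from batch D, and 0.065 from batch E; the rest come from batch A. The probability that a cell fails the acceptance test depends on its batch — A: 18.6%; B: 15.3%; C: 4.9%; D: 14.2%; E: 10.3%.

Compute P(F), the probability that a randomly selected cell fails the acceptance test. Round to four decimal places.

0.1095

P(A) = 1 − (0.133 + 0.438 + 0.152 + 0.065) = 0.212.
P(F) = P(F|A)·P(A) + P(F|B)·P(B) + P(F|C)·P(C) + P(F|D)·P(D) + P(F|E)·P(E)
      = 0.186·0.212 + 0.153·0.133 + 0.049·0.438 + 0.142·0.152 + 0.103·0.065
      = 0.039432 + 0.020349 + 0.021462 + 0.021584 + 0.006695 = 0.109522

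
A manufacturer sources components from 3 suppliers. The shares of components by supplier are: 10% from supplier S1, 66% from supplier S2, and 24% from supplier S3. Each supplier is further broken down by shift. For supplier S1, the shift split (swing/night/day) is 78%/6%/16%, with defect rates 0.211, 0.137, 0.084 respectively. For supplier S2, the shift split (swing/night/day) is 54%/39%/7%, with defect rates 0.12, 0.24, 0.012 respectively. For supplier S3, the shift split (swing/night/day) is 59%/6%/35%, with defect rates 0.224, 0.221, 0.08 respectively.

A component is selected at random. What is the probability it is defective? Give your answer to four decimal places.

P(D) ≈ 0.1653

P(D|S1) = 0.78·0.211 + 0.06·0.137 + 0.16·0.084 = 0.16458 + 0.00822 + 0.01344 = 0.18624
P(D|S2) = 0.54·0.12 + 0.39·0.24 + 0.07·0.012 = 0.0648 + 0.0936 + 0.00084 = 0.15924
P(D|S3) = 0.59·0.224 + 0.06·0.221 + 0.35·0.08 = 0.13216 + 0.01326 + 0.028 = 0.17342
Then overall,
P(D) = 0.1·0.18624 + 0.66·0.15924 + 0.24·0.17342
      = 0.018624 + 0.1050984 + 0.0416208 = 0.1653432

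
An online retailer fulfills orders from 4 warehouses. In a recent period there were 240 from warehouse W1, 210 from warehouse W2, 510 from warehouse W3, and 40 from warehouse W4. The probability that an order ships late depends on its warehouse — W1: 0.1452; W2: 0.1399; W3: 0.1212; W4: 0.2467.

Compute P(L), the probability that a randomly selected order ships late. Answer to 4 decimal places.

0.1359

Total: 240 + 210 + 510 + 40 = 1000.
P(W1) = 240/1000 = 0.24. P(W2) = 210/1000 = 0.21. P(W3) = 510/1000 = 0.51. P(W4) = 40/1000 = 0.04.
Summing over the partition,
P(L) = P(L|W1)·P(W1) + P(L|W2)·P(W2) + P(L|W3)·P(W3) + P(L|W4)·P(W4)
      = 0.1452·0.24 + 0.1399·0.21 + 0.1212·0.51 + 0.2467·0.04
      = 0.034848 + 0.029379 + 0.061812 + 0.009868 = 0.135907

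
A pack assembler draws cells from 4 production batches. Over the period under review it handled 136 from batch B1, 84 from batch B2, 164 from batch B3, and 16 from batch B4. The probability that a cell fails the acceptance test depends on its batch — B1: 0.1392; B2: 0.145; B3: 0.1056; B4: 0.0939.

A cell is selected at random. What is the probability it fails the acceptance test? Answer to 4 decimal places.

Total: 136 + 84 + 164 + 16 = 400.
P(B1) = 136/400 = 0.34. P(B2) = 84/400 = 0.21. P(B3) = 164/400 = 0.41. P(B4) = 16/400 = 0.04.
Using total probability over the partition,
P(F) = P(F|B1)·P(B1) + P(F|B2)·P(B2) + P(F|B3)·P(B3) + P(F|B4)·P(B4)
      = 0.1392·0.34 + 0.145·0.21 + 0.1056·0.41 + 0.0939·0.04
      = 0.047328 + 0.03045 + 0.043296 + 0.003756 = 0.12483

0.1248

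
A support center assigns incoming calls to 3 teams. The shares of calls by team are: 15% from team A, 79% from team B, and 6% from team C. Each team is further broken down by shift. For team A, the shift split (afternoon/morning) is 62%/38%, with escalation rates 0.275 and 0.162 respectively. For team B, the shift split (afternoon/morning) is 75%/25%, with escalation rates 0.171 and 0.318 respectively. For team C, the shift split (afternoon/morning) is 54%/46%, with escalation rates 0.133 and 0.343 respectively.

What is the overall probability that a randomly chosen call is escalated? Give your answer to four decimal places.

P(E) ≈ 0.2127

P(E|A) = 0.62·0.275 + 0.38·0.162 = 0.1705 + 0.06156 = 0.23206
P(E|B) = 0.75·0.171 + 0.25·0.318 = 0.12825 + 0.0795 = 0.20775
P(E|C) = 0.54·0.133 + 0.46·0.343 = 0.07182 + 0.15778 = 0.2296
By total probability over the outer partition,
P(E) = 0.15·0.23206 + 0.79·0.20775 + 0.06·0.2296
      = 0.034809 + 0.1641225 + 0.013776 = 0.2127075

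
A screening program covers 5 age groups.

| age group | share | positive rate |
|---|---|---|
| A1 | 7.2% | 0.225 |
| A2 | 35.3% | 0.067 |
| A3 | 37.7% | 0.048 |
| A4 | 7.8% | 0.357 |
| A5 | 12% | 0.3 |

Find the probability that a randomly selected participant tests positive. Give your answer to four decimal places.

P(T) ≈ 0.1218

P(T) = P(T|A1)·P(A1) + P(T|A2)·P(A2) + P(T|A3)·P(A3) + P(T|A4)·P(A4) + P(T|A5)·P(A5)
      = 0.225·0.072 + 0.067·0.353 + 0.048·0.377 + 0.357·0.078 + 0.3·0.12
      = 0.0162 + 0.023651 + 0.018096 + 0.027846 + 0.036 = 0.121793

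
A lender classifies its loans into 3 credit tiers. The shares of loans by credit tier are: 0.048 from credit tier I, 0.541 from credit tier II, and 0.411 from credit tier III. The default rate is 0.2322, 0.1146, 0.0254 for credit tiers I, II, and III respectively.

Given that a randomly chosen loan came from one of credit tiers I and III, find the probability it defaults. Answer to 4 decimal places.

Let S = {I, III}.
P(S) = 0.048 + 0.411 = 0.459.
P(D ∩ S) = 0.2322·0.048 + 0.0254·0.411 = 0.0111456 + 0.0104394 = 0.021585.
P(D | S) = 0.021585 / 0.459 = 0.047026…

P(D|S) ≈ 0.0470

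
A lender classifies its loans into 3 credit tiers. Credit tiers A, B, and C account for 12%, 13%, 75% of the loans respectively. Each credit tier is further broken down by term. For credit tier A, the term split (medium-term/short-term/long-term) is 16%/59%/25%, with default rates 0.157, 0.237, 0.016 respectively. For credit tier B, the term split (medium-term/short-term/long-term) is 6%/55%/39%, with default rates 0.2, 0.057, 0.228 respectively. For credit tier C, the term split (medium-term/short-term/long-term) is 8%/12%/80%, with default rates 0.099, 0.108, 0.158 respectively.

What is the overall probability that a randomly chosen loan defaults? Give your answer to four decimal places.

P(D|A) = 0.16·0.157 + 0.59·0.237 + 0.25·0.016 = 0.02512 + 0.13983 + 0.004 = 0.16895
P(D|B) = 0.06·0.2 + 0.55·0.057 + 0.39·0.228 = 0.012 + 0.03135 + 0.08892 = 0.13227
P(D|C) = 0.08·0.099 + 0.12·0.108 + 0.8·0.158 = 0.00792 + 0.01296 + 0.1264 = 0.14728
Then overall,
P(D) = 0.12·0.16895 + 0.13·0.13227 + 0.75·0.14728
      = 0.020274 + 0.0171951 + 0.11046 = 0.1479291

P(D) ≈ 0.1479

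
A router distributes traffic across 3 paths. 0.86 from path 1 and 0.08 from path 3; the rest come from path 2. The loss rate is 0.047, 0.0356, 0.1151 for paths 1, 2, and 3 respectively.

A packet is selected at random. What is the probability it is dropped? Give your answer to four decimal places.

P(2) = 1 − (0.86 + 0.08) = 0.06.
Using total probability over the partition,
P(L) = P(L|1)·P(1) + P(L|2)·P(2) + P(L|3)·P(3)
      = 0.047·0.86 + 0.0356·0.06 + 0.1151·0.08
      = 0.04042 + 0.002136 + 0.009208 = 0.051764

P(L) ≈ 0.0518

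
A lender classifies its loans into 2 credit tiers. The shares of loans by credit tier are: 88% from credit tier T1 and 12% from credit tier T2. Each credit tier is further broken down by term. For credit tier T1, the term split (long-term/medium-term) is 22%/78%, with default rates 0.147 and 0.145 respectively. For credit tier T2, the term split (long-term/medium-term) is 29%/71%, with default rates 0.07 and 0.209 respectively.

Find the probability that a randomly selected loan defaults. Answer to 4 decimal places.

P(D|T1) = 0.22·0.147 + 0.78·0.145 = 0.03234 + 0.1131 = 0.14544
P(D|T2) = 0.29·0.07 + 0.71·0.209 = 0.0203 + 0.14839 = 0.16869
By total probability over the outer partition,
P(D) = 0.88·0.14544 + 0.12·0.16869
      = 0.1279872 + 0.0202428 = 0.14823

P(D) ≈ 0.1482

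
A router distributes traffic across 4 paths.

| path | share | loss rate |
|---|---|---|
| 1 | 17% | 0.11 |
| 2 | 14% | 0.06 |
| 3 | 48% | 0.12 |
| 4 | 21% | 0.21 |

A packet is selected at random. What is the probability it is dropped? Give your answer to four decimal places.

P(L) = P(L|1)·P(1) + P(L|2)·P(2) + P(L|3)·P(3) + P(L|4)·P(4)
      = 0.11·0.17 + 0.06·0.14 + 0.12·0.48 + 0.21·0.21
      = 0.0187 + 0.0084 + 0.0576 + 0.0441 = 0.1288

P(L) ≈ 0.1288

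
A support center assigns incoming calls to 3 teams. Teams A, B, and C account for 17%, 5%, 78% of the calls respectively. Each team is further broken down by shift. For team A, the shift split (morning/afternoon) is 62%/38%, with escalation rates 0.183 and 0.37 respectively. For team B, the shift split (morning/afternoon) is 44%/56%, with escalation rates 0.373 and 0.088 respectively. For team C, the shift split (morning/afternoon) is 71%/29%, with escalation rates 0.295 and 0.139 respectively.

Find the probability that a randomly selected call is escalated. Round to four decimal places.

P(E) ≈ 0.2487

P(E|A) = 0.62·0.183 + 0.38·0.37 = 0.11346 + 0.1406 = 0.25406
P(E|B) = 0.44·0.373 + 0.56·0.088 = 0.16412 + 0.04928 = 0.2134
P(E|C) = 0.71·0.295 + 0.29·0.139 = 0.20945 + 0.04031 = 0.24976
Then overall,
P(E) = 0.17·0.25406 + 0.05·0.2134 + 0.78·0.24976
      = 0.0431902 + 0.01067 + 0.1948128 = 0.248673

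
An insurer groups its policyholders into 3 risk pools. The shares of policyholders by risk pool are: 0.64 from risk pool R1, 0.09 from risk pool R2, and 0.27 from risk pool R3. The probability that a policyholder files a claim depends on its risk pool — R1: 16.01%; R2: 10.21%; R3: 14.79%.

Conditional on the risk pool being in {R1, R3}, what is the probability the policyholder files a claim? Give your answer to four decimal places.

0.1565

Let S = {R1, R3}.
P(S) = 0.64 + 0.27 = 0.91.
P(C ∩ S) = 0.1601·0.64 + 0.1479·0.27 = 0.102464 + 0.039933 = 0.142397.
P(C | S) = 0.142397 / 0.91 = 0.156480…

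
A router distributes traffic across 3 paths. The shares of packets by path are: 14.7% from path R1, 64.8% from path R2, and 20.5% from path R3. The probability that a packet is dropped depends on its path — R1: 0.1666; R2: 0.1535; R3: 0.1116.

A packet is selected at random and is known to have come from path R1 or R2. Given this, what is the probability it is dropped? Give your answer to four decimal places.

Let S = {R1, R2}.
P(S) = 0.147 + 0.648 = 0.795.
P(L ∩ S) = 0.1666·0.147 + 0.1535·0.648 = 0.0244902 + 0.099468 = 0.1239582.
P(L | S) = 0.1239582 / 0.795 = 0.155922…

P(L|S) ≈ 0.1559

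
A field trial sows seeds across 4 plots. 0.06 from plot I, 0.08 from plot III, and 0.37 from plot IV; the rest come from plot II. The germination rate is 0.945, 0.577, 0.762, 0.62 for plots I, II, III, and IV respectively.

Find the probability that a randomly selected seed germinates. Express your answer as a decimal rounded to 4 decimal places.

P(II) = 1 − (0.06 + 0.08 + 0.37) = 0.49.
P(G) = P(G|I)·P(I) + P(G|II)·P(II) + P(G|III)·P(III) + P(G|IV)·P(IV)
      = 0.945·0.06 + 0.577·0.49 + 0.762·0.08 + 0.62·0.37
      = 0.0567 + 0.28273 + 0.06096 + 0.2294 = 0.62979

0.6298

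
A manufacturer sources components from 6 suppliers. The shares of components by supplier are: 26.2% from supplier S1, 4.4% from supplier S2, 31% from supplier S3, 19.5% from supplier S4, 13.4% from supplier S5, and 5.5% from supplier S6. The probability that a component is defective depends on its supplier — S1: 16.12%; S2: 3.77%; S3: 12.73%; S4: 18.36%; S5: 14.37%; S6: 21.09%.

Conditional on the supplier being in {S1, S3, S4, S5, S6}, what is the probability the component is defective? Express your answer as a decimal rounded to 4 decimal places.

Let S = {S1, S3, S4, S5, S6}.
P(S) = 0.262 + 0.31 + 0.195 + 0.134 + 0.055 = 0.956.
P(D ∩ S) = 0.1612·0.262 + 0.1273·0.31 + 0.1836·0.195 + 0.1437·0.134 + 0.2109·0.055 = 0.0422344 + 0.039463 + 0.035802 + 0.0192558 + 0.0115995 = 0.1483547.
P(D | S) = 0.1483547 / 0.956 = 0.155183…

0.1552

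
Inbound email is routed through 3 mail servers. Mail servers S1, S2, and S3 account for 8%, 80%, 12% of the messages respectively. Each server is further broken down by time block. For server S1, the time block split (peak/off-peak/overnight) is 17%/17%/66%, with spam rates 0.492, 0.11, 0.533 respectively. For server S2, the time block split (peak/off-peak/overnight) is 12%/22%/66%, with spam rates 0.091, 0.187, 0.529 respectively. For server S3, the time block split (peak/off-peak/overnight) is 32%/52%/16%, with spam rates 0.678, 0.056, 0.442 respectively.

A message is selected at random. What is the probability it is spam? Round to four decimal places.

P(S|S1) = 0.17·0.492 + 0.17·0.11 + 0.66·0.533 = 0.08364 + 0.0187 + 0.35178 = 0.45412
P(S|S2) = 0.12·0.091 + 0.22·0.187 + 0.66·0.529 = 0.01092 + 0.04114 + 0.34914 = 0.4012
P(S|S3) = 0.32·0.678 + 0.52·0.056 + 0.16·0.442 = 0.21696 + 0.02912 + 0.07072 = 0.3168
By total probability over the outer partition,
P(S) = 0.08·0.45412 + 0.8·0.4012 + 0.12·0.3168
      = 0.0363296 + 0.32096 + 0.038016 = 0.3953056

0.3953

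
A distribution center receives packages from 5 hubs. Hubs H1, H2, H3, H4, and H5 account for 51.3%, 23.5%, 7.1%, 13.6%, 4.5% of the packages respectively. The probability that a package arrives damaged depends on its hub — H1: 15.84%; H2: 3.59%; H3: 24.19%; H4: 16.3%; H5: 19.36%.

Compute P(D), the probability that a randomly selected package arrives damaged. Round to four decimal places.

P(D) = P(D|H1)·P(H1) + P(D|H2)·P(H2) + P(D|H3)·P(H3) + P(D|H4)·P(H4) + P(D|H5)·P(H5)
      = 0.1584·0.513 + 0.0359·0.235 + 0.2419·0.071 + 0.163·0.136 + 0.1936·0.045
      = 0.0812592 + 0.0084365 + 0.0171749 + 0.022168 + 0.008712 = 0.1377506

0.1378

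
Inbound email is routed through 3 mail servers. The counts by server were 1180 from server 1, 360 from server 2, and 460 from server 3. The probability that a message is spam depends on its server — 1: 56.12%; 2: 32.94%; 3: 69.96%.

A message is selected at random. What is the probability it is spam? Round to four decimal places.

P(S) ≈ 0.5513

Total: 1180 + 360 + 460 = 2000.
P(1) = 1180/2000 = 0.59. P(2) = 360/2000 = 0.18. P(3) = 460/2000 = 0.23.
By the law of total probability,
P(S) = P(S|1)·P(1) + P(S|2)·P(2) + P(S|3)·P(3)
      = 0.5612·0.59 + 0.3294·0.18 + 0.6996·0.23
      = 0.331108 + 0.059292 + 0.160908 = 0.551308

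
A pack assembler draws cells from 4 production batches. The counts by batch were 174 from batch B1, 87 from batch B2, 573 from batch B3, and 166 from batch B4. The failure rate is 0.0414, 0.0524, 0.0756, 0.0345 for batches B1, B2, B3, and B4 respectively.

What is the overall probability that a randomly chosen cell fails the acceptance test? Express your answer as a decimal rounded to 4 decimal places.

Total: 174 + 87 + 573 + 166 = 1000.
P(B1) = 174/1000 = 0.174. P(B2) = 87/1000 = 0.087. P(B3) = 573/1000 = 0.573. P(B4) = 166/1000 = 0.166.
Using total probability over the partition,
P(F) = P(F|B1)·P(B1) + P(F|B2)·P(B2) + P(F|B3)·P(B3) + P(F|B4)·P(B4)
      = 0.0414·0.174 + 0.0524·0.087 + 0.0756·0.573 + 0.0345·0.166
      = 0.0072036 + 0.0045588 + 0.0433188 + 0.005727 = 0.0608082

0.0608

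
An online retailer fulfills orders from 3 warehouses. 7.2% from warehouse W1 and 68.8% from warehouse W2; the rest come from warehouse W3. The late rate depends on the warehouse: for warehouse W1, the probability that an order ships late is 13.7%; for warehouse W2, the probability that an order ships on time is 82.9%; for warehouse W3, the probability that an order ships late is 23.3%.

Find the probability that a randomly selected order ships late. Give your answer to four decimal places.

P(W3) = 1 − (0.072 + 0.688) = 0.24.
P(L|W2) = 1 − 0.829 = 0.171.
P(L) = P(L|W1)·P(W1) + P(L|W2)·P(W2) + P(L|W3)·P(W3)
      = 0.137·0.072 + 0.171·0.688 + 0.233·0.24
      = 0.009864 + 0.117648 + 0.05592 = 0.183432

0.1834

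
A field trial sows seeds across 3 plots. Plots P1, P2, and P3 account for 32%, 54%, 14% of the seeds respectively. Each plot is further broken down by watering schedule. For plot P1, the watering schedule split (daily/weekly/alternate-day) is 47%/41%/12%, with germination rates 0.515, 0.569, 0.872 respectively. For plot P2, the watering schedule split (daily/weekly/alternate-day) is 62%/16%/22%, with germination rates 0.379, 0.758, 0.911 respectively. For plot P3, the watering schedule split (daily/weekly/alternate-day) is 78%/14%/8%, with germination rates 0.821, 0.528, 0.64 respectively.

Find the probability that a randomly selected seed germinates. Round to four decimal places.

P(G|P1) = 0.47·0.515 + 0.41·0.569 + 0.12·0.872 = 0.24205 + 0.23329 + 0.10464 = 0.57998
P(G|P2) = 0.62·0.379 + 0.16·0.758 + 0.22·0.911 = 0.23498 + 0.12128 + 0.20042 = 0.55668
P(G|P3) = 0.78·0.821 + 0.14·0.528 + 0.08·0.64 = 0.64038 + 0.07392 + 0.0512 = 0.7655
By total probability over the outer partition,
P(G) = 0.32·0.57998 + 0.54·0.55668 + 0.14·0.7655
      = 0.1855936 + 0.3006072 + 0.10717 = 0.5933708

P(G) ≈ 0.5934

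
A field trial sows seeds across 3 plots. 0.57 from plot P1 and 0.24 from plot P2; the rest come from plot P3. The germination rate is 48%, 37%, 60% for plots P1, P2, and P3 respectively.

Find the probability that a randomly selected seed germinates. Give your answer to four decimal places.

P(P3) = 1 − (0.57 + 0.24) = 0.19.
P(G) = P(G|P1)·P(P1) + P(G|P2)·P(P2) + P(G|P3)·P(P3)
      = 0.48·0.57 + 0.37·0.24 + 0.6·0.19
      = 0.2736 + 0.0888 + 0.114 = 0.4764

P(G) ≈ 0.4764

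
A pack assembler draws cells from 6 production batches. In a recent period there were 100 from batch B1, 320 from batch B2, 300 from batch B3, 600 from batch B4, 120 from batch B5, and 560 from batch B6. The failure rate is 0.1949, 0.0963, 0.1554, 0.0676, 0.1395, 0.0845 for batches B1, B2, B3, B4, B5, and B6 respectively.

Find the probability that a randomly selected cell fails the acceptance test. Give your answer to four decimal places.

0.1008

Total: 100 + 320 + 300 + 600 + 120 + 560 = 2000.
P(B1) = 100/2000 = 0.05. P(B2) = 320/2000 = 0.16. P(B3) = 300/2000 = 0.15. P(B4) = 600/2000 = 0.3. P(B5) = 120/2000 = 0.06. P(B6) = 560/2000 = 0.28.
P(F) = P(F|B1)·P(B1) + P(F|B2)·P(B2) + P(F|B3)·P(B3) + P(F|B4)·P(B4) + P(F|B5)·P(B5) + P(F|B6)·P(B6)
      = 0.1949·0.05 + 0.0963·0.16 + 0.1554·0.15 + 0.0676·0.3 + 0.1395·0.06 + 0.0845·0.28
      = 0.009745 + 0.015408 + 0.02331 + 0.02028 + 0.00837 + 0.02366 = 0.100773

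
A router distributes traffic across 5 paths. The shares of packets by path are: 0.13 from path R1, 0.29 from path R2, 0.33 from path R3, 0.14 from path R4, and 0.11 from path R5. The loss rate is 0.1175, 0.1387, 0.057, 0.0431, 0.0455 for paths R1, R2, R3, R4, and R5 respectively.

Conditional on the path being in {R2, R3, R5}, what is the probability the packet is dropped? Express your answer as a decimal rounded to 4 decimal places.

0.0877

Let S = {R2, R3, R5}.
P(S) = 0.29 + 0.33 + 0.11 = 0.73.
P(L ∩ S) = 0.1387·0.29 + 0.057·0.33 + 0.0455·0.11 = 0.040223 + 0.01881 + 0.005005 = 0.064038.
P(L | S) = 0.064038 / 0.73 = 0.087723…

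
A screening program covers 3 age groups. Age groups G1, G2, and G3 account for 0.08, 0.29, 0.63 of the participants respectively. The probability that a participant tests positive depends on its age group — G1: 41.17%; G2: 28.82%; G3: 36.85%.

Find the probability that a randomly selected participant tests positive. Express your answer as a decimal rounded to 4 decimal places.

Summing over the partition,
P(T) = P(T|G1)·P(G1) + P(T|G2)·P(G2) + P(T|G3)·P(G3)
      = 0.4117·0.08 + 0.2882·0.29 + 0.3685·0.63
      = 0.032936 + 0.083578 + 0.232155 = 0.348669

0.3487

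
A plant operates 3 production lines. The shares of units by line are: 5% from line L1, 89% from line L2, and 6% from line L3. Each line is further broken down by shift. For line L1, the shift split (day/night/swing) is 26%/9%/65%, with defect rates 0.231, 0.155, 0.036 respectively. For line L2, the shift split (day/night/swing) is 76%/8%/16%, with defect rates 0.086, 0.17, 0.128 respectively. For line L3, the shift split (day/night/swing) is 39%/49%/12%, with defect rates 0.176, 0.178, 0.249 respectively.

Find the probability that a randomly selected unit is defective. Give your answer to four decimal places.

P(D) ≈ 0.1045

P(D|L1) = 0.26·0.231 + 0.09·0.155 + 0.65·0.036 = 0.06006 + 0.01395 + 0.0234 = 0.09741
P(D|L2) = 0.76·0.086 + 0.08·0.17 + 0.16·0.128 = 0.06536 + 0.0136 + 0.02048 = 0.09944
P(D|L3) = 0.39·0.176 + 0.49·0.178 + 0.12·0.249 = 0.06864 + 0.08722 + 0.02988 = 0.18574
Then overall,
P(D) = 0.05·0.09741 + 0.89·0.09944 + 0.06·0.18574
      = 0.0048705 + 0.0885016 + 0.0111444 = 0.1045165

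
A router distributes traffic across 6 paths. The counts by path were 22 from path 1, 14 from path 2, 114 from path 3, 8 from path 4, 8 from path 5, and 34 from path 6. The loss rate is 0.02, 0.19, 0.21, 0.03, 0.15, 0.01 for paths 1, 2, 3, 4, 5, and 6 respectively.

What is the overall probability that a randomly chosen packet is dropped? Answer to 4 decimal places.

0.1441

Total: 22 + 14 + 114 + 8 + 8 + 34 = 200.
P(1) = 22/200 = 0.11. P(2) = 14/200 = 0.07. P(3) = 114/200 = 0.57. P(4) = 8/200 = 0.04. P(5) = 8/200 = 0.04. P(6) = 34/200 = 0.17.
P(L) = P(L|1)·P(1) + P(L|2)·P(2) + P(L|3)·P(3) + P(L|4)·P(4) + P(L|5)·P(5) + P(L|6)·P(6)
      = 0.02·0.11 + 0.19·0.07 + 0.21·0.57 + 0.03·0.04 + 0.15·0.04 + 0.01·0.17
      = 0.0022 + 0.0133 + 0.1197 + 0.0012 + 0.006 + 0.0017 = 0.1441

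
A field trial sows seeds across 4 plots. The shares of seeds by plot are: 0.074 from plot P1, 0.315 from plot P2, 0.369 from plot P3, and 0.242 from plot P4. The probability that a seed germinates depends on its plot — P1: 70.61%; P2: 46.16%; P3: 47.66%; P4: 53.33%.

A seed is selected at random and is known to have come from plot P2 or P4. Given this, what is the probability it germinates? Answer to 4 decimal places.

P(G|S) ≈ 0.4928

Let S = {P2, P4}.
P(S) = 0.315 + 0.242 = 0.557.
P(G ∩ S) = 0.4616·0.315 + 0.5333·0.242 = 0.145404 + 0.1290586 = 0.2744626.
P(G | S) = 0.2744626 / 0.557 = 0.492752…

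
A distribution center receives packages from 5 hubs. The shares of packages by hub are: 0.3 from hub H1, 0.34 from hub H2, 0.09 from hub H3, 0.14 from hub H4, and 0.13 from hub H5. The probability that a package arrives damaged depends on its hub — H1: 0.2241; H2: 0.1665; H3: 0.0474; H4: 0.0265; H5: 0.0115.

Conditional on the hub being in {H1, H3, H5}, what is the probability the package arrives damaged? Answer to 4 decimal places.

Let S = {H1, H3, H5}.
P(S) = 0.3 + 0.09 + 0.13 = 0.52.
P(D ∩ S) = 0.2241·0.3 + 0.0474·0.09 + 0.0115·0.13 = 0.06723 + 0.004266 + 0.001495 = 0.072991.
P(D | S) = 0.072991 / 0.52 = 0.140367…

0.1404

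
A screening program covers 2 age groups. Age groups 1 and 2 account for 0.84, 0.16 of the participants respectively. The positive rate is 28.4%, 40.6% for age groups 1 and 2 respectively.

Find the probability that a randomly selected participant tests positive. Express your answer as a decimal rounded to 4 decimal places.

P(T) ≈ 0.3035

By the law of total probability,
P(T) = P(T|1)·P(1) + P(T|2)·P(2)
      = 0.284·0.84 + 0.406·0.16
      = 0.23856 + 0.06496 = 0.30352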